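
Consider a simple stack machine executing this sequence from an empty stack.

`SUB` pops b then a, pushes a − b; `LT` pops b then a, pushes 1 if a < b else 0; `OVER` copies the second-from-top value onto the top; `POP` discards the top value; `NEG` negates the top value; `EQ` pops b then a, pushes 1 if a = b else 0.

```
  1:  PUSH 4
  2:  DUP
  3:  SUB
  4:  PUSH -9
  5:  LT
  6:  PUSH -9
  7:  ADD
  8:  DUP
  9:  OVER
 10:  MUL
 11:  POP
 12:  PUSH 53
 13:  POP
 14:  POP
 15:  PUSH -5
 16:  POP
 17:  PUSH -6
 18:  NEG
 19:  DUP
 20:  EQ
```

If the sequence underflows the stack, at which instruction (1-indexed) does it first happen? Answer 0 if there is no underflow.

PUSH 4   [4]
DUP      [4, 4]
SUB      [0]
PUSH -9  [0, -9]
LT       [0]
PUSH -9  [0, -9]
ADD      [-9]
DUP      [-9, -9]
OVER     [-9, -9, -9]
MUL      [-9, 81]
POP      [-9]
PUSH 53  [-9, 53]
POP      [-9]
POP      []
PUSH -5  [-5]
POP      []
PUSH -6  [-6]
NEG      [6]
DUP      [6, 6]
EQ       [1]

0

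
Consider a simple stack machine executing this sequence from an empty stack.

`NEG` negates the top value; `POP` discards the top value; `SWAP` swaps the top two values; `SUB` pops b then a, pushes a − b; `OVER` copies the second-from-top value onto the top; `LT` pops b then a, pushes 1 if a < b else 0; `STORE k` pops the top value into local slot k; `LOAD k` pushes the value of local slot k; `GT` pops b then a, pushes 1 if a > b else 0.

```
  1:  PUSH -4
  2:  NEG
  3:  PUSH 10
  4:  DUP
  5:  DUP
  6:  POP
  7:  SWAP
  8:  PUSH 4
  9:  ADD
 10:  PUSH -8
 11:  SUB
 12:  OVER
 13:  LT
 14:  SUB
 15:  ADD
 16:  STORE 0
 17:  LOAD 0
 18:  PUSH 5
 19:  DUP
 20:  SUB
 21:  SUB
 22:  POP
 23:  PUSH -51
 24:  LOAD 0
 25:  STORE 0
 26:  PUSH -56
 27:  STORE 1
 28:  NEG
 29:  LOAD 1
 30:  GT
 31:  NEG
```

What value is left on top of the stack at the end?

PUSH -4  : -4
NEG      : 4
PUSH 10  : 4 10
DUP      : 4 10 10
DUP      : 4 10 10 10
POP      : 4 10 10
SWAP     : 4 10 10
PUSH 4   : 4 10 10 4
ADD      : 4 10 14
PUSH -8  : 4 10 14 -8
SUB      : 4 10 22
OVER     : 4 10 22 10
LT       : 4 10 0
SUB      : 4 10
ADD      : 14
STORE 0  : (empty)
LOAD 0   : 14
PUSH 5   : 14 5
DUP      : 14 5 5
SUB      : 14 0
SUB      : 14
POP      : (empty)
PUSH -51 : -51
LOAD 0   : -51 14
STORE 0  : -51
PUSH -56 : -51 -56
STORE 1  : -51
NEG      : 51
LOAD 1   : 51 -56
GT       : 1
NEG      : -1

-1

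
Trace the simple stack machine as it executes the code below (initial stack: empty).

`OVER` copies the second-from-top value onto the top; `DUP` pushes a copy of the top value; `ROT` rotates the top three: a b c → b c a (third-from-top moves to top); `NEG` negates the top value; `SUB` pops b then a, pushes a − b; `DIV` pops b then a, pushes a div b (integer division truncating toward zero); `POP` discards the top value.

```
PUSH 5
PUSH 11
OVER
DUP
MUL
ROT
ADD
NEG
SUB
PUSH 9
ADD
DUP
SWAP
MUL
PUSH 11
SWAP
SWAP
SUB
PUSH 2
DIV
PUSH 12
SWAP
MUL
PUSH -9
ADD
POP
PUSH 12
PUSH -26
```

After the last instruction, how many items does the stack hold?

2

PUSH 5   : 5
PUSH 11  : 5 11
OVER     : 5 11 5
DUP      : 5 11 5 5
MUL      : 5 11 25
ROT      : 11 25 5
ADD      : 11 30
NEG      : 11 -30
SUB      : 41
PUSH 9   : 41 9
ADD      : 50
DUP      : 50 50
SWAP     : 50 50
MUL      : 2500
PUSH 11  : 2500 11
SWAP     : 11 2500
SWAP     : 2500 11
SUB      : 2489
PUSH 2   : 2489 2
DIV      : 1244
PUSH 12  : 1244 12
SWAP     : 12 1244
MUL      : 14928
PUSH -9  : 14928 -9
ADD      : 14919
POP      : (empty)
PUSH 12  : 12
PUSH -26 : 12 -26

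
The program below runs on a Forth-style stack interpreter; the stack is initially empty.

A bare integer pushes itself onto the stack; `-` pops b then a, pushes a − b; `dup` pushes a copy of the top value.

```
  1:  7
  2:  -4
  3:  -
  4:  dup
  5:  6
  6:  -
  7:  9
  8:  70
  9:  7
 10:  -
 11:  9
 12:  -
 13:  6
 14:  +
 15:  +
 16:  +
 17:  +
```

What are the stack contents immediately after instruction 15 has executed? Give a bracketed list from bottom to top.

[11, 5, 69]

7    [7]
-4   [7, -4]
-    [11]
dup  [11, 11]
6    [11, 11, 6]
-    [11, 5]
9    [11, 5, 9]
70   [11, 5, 9, 70]
7    [11, 5, 9, 70, 7]
-    [11, 5, 9, 63]
9    [11, 5, 9, 63, 9]
-    [11, 5, 9, 54]
6    [11, 5, 9, 54, 6]
+    [11, 5, 9, 60]
+    [11, 5, 69]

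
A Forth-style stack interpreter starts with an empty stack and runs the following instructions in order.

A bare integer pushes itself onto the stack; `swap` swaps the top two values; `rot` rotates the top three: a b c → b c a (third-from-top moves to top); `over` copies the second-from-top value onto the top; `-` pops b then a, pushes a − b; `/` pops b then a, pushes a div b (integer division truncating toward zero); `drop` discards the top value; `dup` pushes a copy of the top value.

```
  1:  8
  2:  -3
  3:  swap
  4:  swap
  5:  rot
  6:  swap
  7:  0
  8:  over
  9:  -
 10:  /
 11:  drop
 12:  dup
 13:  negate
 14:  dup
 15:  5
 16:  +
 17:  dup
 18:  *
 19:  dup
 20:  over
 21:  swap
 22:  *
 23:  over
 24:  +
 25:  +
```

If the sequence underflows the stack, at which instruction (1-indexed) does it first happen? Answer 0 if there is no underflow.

5

8    → [8]
-3   → [8, -3]
swap → [-3, 8]
swap → [8, -3]
rot  — needs 3 operands, stack has 2 → underflow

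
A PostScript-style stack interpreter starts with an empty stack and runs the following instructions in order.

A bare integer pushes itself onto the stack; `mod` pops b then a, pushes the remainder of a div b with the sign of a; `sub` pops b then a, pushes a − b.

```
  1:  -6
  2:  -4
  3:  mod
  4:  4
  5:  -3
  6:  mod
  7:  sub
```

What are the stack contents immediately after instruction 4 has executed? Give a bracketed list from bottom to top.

-6  : [-6]
-4  : [-6, -4]
mod : [-2]
4   : [-2, 4]

[-2, 4]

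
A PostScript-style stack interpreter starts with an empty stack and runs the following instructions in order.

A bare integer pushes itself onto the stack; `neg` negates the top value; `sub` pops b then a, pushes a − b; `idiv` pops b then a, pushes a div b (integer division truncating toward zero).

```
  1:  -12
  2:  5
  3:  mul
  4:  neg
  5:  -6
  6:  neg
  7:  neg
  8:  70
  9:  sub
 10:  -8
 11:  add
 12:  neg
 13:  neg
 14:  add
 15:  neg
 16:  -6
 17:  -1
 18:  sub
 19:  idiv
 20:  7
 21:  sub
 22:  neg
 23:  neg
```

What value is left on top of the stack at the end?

-12  -> -12
5    -> -12 5
mul  -> -60
neg  -> 60
-6   -> 60 -6
neg  -> 60 6
neg  -> 60 -6
70   -> 60 -6 70
sub  -> 60 -76
-8   -> 60 -76 -8
add  -> 60 -84
neg  -> 60 84
neg  -> 60 -84
add  -> -24
neg  -> 24
-6   -> 24 -6
-1   -> 24 -6 -1
sub  -> 24 -5
idiv -> -4
7    -> -4 7
sub  -> -11
neg  -> 11
neg  -> -11

-11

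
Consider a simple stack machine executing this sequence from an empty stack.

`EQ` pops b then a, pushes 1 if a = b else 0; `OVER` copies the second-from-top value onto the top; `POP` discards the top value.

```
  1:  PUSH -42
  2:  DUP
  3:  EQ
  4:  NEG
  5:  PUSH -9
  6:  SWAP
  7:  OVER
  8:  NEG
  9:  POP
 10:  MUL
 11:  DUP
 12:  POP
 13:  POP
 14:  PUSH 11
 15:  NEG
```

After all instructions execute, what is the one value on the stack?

PUSH -42 -> [-42]
DUP      -> [-42, -42]
EQ       -> [1]
NEG      -> [-1]
PUSH -9  -> [-1, -9]
SWAP     -> [-9, -1]
OVER     -> [-9, -1, -9]
NEG      -> [-9, -1, 9]
POP      -> [-9, -1]
MUL      -> [9]
DUP      -> [9, 9]
POP      -> [9]
POP      -> []
PUSH 11  -> [11]
NEG      -> [-11]

-11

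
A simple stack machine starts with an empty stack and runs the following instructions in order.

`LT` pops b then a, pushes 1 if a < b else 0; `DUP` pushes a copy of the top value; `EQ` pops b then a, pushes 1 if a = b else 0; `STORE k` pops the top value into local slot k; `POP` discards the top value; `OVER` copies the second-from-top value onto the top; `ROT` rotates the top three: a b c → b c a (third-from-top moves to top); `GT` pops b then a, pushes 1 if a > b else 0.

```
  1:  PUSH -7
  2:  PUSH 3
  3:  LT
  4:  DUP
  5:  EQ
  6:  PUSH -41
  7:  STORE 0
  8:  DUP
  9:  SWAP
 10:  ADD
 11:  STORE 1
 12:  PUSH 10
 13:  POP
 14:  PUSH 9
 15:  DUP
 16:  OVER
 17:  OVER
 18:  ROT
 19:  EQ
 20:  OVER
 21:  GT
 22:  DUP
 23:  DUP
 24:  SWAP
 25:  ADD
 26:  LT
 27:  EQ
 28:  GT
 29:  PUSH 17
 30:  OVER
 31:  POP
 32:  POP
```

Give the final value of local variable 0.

PUSH -7   [-7]
PUSH 3    [-7, 3]
LT        [1]
DUP       [1, 1]
EQ        [1]
PUSH -41  [1, -41]
STORE 0   [1]
DUP       [1, 1]
SWAP      [1, 1]
ADD       [2]
STORE 1   []
PUSH 10   [10]
POP       []
PUSH 9    [9]
DUP       [9, 9]
OVER      [9, 9, 9]
OVER      [9, 9, 9, 9]
ROT       [9, 9, 9, 9]
EQ        [9, 9, 1]
OVER      [9, 9, 1, 9]
GT        [9, 9, 0]
DUP       [9, 9, 0, 0]
DUP       [9, 9, 0, 0, 0]
SWAP      [9, 9, 0, 0, 0]
ADD       [9, 9, 0, 0]
LT        [9, 9, 0]
EQ        [9, 0]
GT        [1]
PUSH 17   [1, 17]
OVER      [1, 17, 1]
POP       [1, 17]
POP       [1]

-41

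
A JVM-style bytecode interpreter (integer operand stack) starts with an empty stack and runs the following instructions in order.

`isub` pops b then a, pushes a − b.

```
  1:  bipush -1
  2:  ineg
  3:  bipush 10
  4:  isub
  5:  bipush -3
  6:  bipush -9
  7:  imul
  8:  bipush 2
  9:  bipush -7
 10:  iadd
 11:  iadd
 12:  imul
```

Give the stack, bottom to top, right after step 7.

[-9, 27]

bipush -1 → [-1]
ineg      → [1]
bipush 10 → [1, 10]
isub      → [-9]
bipush -3 → [-9, -3]
bipush -9 → [-9, -3, -9]
imul      → [-9, 27]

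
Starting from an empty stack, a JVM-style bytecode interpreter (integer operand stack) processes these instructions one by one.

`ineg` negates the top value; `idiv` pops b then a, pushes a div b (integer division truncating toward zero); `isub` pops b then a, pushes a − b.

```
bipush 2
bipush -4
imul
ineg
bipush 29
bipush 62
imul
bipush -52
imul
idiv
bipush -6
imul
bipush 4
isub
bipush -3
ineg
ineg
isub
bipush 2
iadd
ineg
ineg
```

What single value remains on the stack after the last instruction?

bipush 2    2
bipush -4   2 -4
imul        -8
ineg        8
bipush 29   8 29
bipush 62   8 29 62
imul        8 1798
bipush -52  8 1798 -52
imul        8 -93496
idiv        0
bipush -6   0 -6
imul        0
bipush 4    0 4
isub        -4
bipush -3   -4 -3
ineg        -4 3
ineg        -4 -3
isub        -1
bipush 2    -1 2
iadd        1
ineg        -1
ineg        1

1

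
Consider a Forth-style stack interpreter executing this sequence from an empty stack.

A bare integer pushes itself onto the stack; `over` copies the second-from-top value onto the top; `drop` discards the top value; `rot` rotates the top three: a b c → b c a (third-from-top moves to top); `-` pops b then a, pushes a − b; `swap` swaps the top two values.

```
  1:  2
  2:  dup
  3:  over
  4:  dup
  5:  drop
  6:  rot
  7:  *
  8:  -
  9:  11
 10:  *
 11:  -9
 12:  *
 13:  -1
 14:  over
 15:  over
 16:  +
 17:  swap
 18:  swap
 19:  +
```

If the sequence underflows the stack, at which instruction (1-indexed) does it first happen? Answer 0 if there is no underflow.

0

2    → [2]
dup  → [2, 2]
over → [2, 2, 2]
dup  → [2, 2, 2, 2]
drop → [2, 2, 2]
rot  → [2, 2, 2]
*    → [2, 4]
-    → [-2]
11   → [-2, 11]
*    → [-22]
-9   → [-22, -9]
*    → [198]
-1   → [198, -1]
over → [198, -1, 198]
over → [198, -1, 198, -1]
+    → [198, -1, 197]
swap → [198, 197, -1]
swap → [198, -1, 197]
+    → [198, 196]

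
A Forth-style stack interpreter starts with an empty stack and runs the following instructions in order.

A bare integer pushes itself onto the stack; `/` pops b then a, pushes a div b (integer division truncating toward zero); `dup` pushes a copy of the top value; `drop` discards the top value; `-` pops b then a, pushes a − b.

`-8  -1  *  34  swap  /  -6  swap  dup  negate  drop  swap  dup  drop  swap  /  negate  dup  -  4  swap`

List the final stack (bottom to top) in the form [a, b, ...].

[4, 0]

-8      -8
-1      -8 -1
*       8
34      8 34
swap    34 8
/       4
-6      4 -6
swap    -6 4
dup     -6 4 4
negate  -6 4 -4
drop    -6 4
swap    4 -6
dup     4 -6 -6
drop    4 -6
swap    -6 4
/       -1
negate  1
dup     1 1
-       0
4       0 4
swap    4 0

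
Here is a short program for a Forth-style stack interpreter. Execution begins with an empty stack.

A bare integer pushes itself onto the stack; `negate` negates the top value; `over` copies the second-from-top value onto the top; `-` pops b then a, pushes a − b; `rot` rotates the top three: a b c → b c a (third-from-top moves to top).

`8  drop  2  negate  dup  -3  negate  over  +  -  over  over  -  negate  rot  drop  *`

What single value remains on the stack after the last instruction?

3

8      : [8]
drop   : []
2      : [2]
negate : [-2]
dup    : [-2, -2]
-3     : [-2, -2, -3]
negate : [-2, -2, 3]
over   : [-2, -2, 3, -2]
+      : [-2, -2, 1]
-      : [-2, -3]
over   : [-2, -3, -2]
over   : [-2, -3, -2, -3]
-      : [-2, -3, 1]
negate : [-2, -3, -1]
rot    : [-3, -1, -2]
drop   : [-3, -1]
*      : [3]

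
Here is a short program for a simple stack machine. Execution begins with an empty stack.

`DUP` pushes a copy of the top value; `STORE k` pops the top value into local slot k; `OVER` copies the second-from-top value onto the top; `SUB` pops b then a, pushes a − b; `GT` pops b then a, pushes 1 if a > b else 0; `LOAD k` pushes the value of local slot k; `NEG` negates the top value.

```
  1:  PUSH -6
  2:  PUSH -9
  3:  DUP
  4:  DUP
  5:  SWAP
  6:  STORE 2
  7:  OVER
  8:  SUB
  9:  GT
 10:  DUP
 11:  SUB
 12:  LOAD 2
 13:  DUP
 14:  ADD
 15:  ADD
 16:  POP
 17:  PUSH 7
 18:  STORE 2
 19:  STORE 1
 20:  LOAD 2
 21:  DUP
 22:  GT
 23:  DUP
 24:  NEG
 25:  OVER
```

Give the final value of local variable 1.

-6

PUSH -6  [-6]
PUSH -9  [-6, -9]
DUP      [-6, -9, -9]
DUP      [-6, -9, -9, -9]
SWAP     [-6, -9, -9, -9]
STORE 2  [-6, -9, -9]
OVER     [-6, -9, -9, -9]
SUB      [-6, -9, 0]
GT       [-6, 0]
DUP      [-6, 0, 0]
SUB      [-6, 0]
LOAD 2   [-6, 0, -9]
DUP      [-6, 0, -9, -9]
ADD      [-6, 0, -18]
ADD      [-6, -18]
POP      [-6]
PUSH 7   [-6, 7]
STORE 2  [-6]
STORE 1  []
LOAD 2   [7]
DUP      [7, 7]
GT       [0]
DUP      [0, 0]
NEG      [0, 0]
OVER     [0, 0, 0]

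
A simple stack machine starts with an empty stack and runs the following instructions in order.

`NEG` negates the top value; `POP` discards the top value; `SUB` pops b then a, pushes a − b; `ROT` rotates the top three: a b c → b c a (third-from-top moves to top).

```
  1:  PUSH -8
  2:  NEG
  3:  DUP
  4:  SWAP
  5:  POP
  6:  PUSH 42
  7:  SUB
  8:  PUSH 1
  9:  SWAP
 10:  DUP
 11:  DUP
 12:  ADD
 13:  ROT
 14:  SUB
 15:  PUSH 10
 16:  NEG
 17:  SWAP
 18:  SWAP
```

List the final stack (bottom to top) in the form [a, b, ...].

[-34, -69, -10]

PUSH -8 → -8
NEG     → 8
DUP     → 8 8
SWAP    → 8 8
POP     → 8
PUSH 42 → 8 42
SUB     → -34
PUSH 1  → -34 1
SWAP    → 1 -34
DUP     → 1 -34 -34
DUP     → 1 -34 -34 -34
ADD     → 1 -34 -68
ROT     → -34 -68 1
SUB     → -34 -69
PUSH 10 → -34 -69 10
NEG     → -34 -69 -10
SWAP    → -34 -10 -69
SWAP    → -34 -69 -10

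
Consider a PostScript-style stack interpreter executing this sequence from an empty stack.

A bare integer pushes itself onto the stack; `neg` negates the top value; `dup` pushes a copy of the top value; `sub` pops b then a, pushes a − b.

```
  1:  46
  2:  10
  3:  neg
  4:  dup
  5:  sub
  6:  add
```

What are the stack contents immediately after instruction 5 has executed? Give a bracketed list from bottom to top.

[46, 0]

46  → [46]
10  → [46, 10]
neg → [46, -10]
dup → [46, -10, -10]
sub → [46, 0]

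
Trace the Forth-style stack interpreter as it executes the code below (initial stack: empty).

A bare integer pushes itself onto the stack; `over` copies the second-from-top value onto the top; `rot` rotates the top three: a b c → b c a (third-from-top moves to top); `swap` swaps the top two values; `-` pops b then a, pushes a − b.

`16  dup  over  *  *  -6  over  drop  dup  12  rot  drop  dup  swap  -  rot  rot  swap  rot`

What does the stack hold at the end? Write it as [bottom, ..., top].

16   → [16]
dup  → [16, 16]
over → [16, 16, 16]
*    → [16, 256]
*    → [4096]
-6   → [4096, -6]
over → [4096, -6, 4096]
drop → [4096, -6]
dup  → [4096, -6, -6]
12   → [4096, -6, -6, 12]
rot  → [4096, -6, 12, -6]
drop → [4096, -6, 12]
dup  → [4096, -6, 12, 12]
swap → [4096, -6, 12, 12]
-    → [4096, -6, 0]
rot  → [-6, 0, 4096]
rot  → [0, 4096, -6]
swap → [0, -6, 4096]
rot  → [-6, 4096, 0]

[-6, 4096, 0]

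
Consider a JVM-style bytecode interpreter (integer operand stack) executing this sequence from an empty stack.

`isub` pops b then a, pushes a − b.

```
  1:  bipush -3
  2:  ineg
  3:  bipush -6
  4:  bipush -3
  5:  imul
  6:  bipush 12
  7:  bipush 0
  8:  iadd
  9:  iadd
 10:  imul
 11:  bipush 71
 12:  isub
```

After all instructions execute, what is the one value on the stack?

bipush -3 : [-3]
ineg      : [3]
bipush -6 : [3, -6]
bipush -3 : [3, -6, -3]
imul      : [3, 18]
bipush 12 : [3, 18, 12]
bipush 0  : [3, 18, 12, 0]
iadd      : [3, 18, 12]
iadd      : [3, 30]
imul      : [90]
bipush 71 : [90, 71]
isub      : [19]

19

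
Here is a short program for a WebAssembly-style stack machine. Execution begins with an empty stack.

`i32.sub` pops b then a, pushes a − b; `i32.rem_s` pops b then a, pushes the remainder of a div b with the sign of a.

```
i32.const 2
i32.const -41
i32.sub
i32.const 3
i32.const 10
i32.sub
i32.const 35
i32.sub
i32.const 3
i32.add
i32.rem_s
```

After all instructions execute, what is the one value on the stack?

4

i32.const 2   -> [2]
i32.const -41 -> [2, -41]
i32.sub       -> [43]
i32.const 3   -> [43, 3]
i32.const 10  -> [43, 3, 10]
i32.sub       -> [43, -7]
i32.const 35  -> [43, -7, 35]
i32.sub       -> [43, -42]
i32.const 3   -> [43, -42, 3]
i32.add       -> [43, -39]
i32.rem_s     -> [4]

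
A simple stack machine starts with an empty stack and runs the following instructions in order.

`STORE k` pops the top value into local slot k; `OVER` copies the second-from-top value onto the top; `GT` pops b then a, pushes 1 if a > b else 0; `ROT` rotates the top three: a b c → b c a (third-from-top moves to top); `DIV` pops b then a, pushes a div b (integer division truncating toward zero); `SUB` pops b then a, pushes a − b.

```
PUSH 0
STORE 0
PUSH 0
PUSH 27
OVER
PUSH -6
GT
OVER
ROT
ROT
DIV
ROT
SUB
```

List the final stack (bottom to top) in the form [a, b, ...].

PUSH 0  → 0
STORE 0 → (empty)
PUSH 0  → 0
PUSH 27 → 0 27
OVER    → 0 27 0
PUSH -6 → 0 27 0 -6
GT      → 0 27 1
OVER    → 0 27 1 27
ROT     → 0 1 27 27
ROT     → 0 27 27 1
DIV     → 0 27 27
ROT     → 27 27 0
SUB     → 27 27

[27, 27]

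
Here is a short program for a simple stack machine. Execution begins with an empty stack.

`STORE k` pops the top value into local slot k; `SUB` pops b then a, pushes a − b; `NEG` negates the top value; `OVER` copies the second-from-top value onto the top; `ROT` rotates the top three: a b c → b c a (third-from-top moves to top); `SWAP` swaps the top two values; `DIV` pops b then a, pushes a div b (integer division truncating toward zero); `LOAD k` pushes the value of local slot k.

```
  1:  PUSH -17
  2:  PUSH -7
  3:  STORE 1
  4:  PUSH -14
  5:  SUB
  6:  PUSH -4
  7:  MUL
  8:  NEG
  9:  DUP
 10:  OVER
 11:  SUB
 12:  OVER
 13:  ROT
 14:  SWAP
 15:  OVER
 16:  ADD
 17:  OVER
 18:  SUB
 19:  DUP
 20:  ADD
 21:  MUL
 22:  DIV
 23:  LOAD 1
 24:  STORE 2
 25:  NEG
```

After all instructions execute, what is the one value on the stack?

0

PUSH -17  -17
PUSH -7   -17 -7
STORE 1   -17
PUSH -14  -17 -14
SUB       -3
PUSH -4   -3 -4
MUL       12
NEG       -12
DUP       -12 -12
OVER      -12 -12 -12
SUB       -12 0
OVER      -12 0 -12
ROT       0 -12 -12
SWAP      0 -12 -12
OVER      0 -12 -12 -12
ADD       0 -12 -24
OVER      0 -12 -24 -12
SUB       0 -12 -12
DUP       0 -12 -12 -12
ADD       0 -12 -24
MUL       0 288
DIV       0
LOAD 1    0 -7
STORE 2   0
NEG       0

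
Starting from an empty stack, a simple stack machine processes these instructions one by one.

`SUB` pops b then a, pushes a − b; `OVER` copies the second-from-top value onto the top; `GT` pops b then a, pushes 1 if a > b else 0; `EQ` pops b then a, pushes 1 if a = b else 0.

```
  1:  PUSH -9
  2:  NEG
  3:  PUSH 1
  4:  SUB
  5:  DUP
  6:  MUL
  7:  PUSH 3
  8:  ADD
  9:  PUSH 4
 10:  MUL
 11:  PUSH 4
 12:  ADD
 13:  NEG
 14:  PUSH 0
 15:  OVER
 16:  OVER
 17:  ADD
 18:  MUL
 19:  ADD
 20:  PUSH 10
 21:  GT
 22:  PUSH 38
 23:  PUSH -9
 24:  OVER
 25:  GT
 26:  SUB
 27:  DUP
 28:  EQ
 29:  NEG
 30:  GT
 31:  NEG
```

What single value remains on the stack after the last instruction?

PUSH -9 : -9
NEG     : 9
PUSH 1  : 9 1
SUB     : 8
DUP     : 8 8
MUL     : 64
PUSH 3  : 64 3
ADD     : 67
PUSH 4  : 67 4
MUL     : 268
PUSH 4  : 268 4
ADD     : 272
NEG     : -272
PUSH 0  : -272 0
OVER    : -272 0 -272
OVER    : -272 0 -272 0
ADD     : -272 0 -272
MUL     : -272 0
ADD     : -272
PUSH 10 : -272 10
GT      : 0
PUSH 38 : 0 38
PUSH -9 : 0 38 -9
OVER    : 0 38 -9 38
GT      : 0 38 0
SUB     : 0 38
DUP     : 0 38 38
EQ      : 0 1
NEG     : 0 -1
GT      : 1
NEG     : -1

-1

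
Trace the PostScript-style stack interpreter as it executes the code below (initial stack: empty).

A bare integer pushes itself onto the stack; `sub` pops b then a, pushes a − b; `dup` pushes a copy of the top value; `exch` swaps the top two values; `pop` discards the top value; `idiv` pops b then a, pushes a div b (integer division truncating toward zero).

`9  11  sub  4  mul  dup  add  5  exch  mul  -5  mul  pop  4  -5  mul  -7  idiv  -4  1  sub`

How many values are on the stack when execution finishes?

9    -> 9
11   -> 9 11
sub  -> -2
4    -> -2 4
mul  -> -8
dup  -> -8 -8
add  -> -16
5    -> -16 5
exch -> 5 -16
mul  -> -80
-5   -> -80 -5
mul  -> 400
pop  -> (empty)
4    -> 4
-5   -> 4 -5
mul  -> -20
-7   -> -20 -7
idiv -> 2
-4   -> 2 -4
1    -> 2 -4 1
sub  -> 2 -5

2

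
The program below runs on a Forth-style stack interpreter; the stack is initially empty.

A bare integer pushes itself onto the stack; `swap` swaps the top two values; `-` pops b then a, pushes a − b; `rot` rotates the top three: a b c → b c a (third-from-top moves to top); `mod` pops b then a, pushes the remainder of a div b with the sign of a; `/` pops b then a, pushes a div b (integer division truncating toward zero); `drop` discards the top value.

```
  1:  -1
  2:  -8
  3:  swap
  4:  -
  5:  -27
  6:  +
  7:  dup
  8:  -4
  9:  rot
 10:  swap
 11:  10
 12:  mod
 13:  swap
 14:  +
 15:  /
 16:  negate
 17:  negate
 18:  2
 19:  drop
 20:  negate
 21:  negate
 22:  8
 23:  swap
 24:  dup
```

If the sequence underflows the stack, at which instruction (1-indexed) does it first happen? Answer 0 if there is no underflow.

-1     : -1
-8     : -1 -8
swap   : -8 -1
-      : -7
-27    : -7 -27
+      : -34
dup    : -34 -34
-4     : -34 -34 -4
rot    : -34 -4 -34
swap   : -34 -34 -4
10     : -34 -34 -4 10
mod    : -34 -34 -4
swap   : -34 -4 -34
+      : -34 -38
/      : 0
negate : 0
negate : 0
2      : 0 2
drop   : 0
negate : 0
negate : 0
8      : 0 8
swap   : 8 0
dup    : 8 0 0

0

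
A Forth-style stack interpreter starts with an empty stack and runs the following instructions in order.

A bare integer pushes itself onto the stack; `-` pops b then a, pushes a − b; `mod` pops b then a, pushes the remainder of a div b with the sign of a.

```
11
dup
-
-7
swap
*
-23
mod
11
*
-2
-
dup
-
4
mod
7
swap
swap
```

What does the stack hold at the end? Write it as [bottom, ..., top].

11   → [11]
dup  → [11, 11]
-    → [0]
-7   → [0, -7]
swap → [-7, 0]
*    → [0]
-23  → [0, -23]
mod  → [0]
11   → [0, 11]
*    → [0]
-2   → [0, -2]
-    → [2]
dup  → [2, 2]
-    → [0]
4    → [0, 4]
mod  → [0]
7    → [0, 7]
swap → [7, 0]
swap → [0, 7]

[0, 7]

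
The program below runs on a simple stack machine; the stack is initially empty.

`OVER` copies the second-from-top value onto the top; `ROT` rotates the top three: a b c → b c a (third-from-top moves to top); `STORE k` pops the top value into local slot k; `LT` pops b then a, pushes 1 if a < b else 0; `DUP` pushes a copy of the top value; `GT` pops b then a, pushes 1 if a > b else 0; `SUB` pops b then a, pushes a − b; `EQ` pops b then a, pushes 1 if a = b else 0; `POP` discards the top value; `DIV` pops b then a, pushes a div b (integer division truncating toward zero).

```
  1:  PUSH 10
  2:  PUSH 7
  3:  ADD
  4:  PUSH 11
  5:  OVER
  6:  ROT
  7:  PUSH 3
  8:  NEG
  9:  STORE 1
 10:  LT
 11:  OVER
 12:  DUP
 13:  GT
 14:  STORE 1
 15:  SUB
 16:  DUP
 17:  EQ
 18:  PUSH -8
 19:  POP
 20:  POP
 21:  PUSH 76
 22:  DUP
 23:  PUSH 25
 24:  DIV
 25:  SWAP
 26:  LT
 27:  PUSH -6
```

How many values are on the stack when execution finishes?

2

PUSH 10 → 10
PUSH 7  → 10 7
ADD     → 17
PUSH 11 → 17 11
OVER    → 17 11 17
ROT     → 11 17 17
PUSH 3  → 11 17 17 3
NEG     → 11 17 17 -3
STORE 1 → 11 17 17
LT      → 11 0
OVER    → 11 0 11
DUP     → 11 0 11 11
GT      → 11 0 0
STORE 1 → 11 0
SUB     → 11
DUP     → 11 11
EQ      → 1
PUSH -8 → 1 -8
POP     → 1
POP     → (empty)
PUSH 76 → 76
DUP     → 76 76
PUSH 25 → 76 76 25
DIV     → 76 3
SWAP    → 3 76
LT      → 1
PUSH -6 → 1 -6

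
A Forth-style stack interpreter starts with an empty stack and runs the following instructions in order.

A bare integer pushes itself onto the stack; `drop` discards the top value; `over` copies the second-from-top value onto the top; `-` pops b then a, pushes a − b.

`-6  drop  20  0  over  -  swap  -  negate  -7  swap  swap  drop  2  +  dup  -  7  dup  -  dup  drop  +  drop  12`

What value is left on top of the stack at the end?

-6     : -6
drop   : (empty)
20     : 20
0      : 20 0
over   : 20 0 20
-      : 20 -20
swap   : -20 20
-      : -40
negate : 40
-7     : 40 -7
swap   : -7 40
swap   : 40 -7
drop   : 40
2      : 40 2
+      : 42
dup    : 42 42
-      : 0
7      : 0 7
dup    : 0 7 7
-      : 0 0
dup    : 0 0 0
drop   : 0 0
+      : 0
drop   : (empty)
12     : 12

12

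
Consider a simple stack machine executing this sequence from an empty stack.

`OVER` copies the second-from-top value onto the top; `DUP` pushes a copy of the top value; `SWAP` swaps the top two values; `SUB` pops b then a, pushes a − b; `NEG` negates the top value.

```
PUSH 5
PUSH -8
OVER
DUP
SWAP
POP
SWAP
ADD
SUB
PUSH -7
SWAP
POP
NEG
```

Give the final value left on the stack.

PUSH 5  → [5]
PUSH -8 → [5, -8]
OVER    → [5, -8, 5]
DUP     → [5, -8, 5, 5]
SWAP    → [5, -8, 5, 5]
POP     → [5, -8, 5]
SWAP    → [5, 5, -8]
ADD     → [5, -3]
SUB     → [8]
PUSH -7 → [8, -7]
SWAP    → [-7, 8]
POP     → [-7]
NEG     → [7]

7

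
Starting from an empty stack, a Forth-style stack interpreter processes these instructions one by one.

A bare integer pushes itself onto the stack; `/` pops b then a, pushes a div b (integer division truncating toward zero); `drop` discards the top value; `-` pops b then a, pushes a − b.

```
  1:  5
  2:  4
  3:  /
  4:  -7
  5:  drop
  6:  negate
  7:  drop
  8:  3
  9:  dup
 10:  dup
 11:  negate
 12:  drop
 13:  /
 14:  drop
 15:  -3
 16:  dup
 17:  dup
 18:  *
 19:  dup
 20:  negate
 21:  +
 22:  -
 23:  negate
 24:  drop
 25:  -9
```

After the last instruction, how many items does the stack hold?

5      : 5
4      : 5 4
/      : 1
-7     : 1 -7
drop   : 1
negate : -1
drop   : (empty)
3      : 3
dup    : 3 3
dup    : 3 3 3
negate : 3 3 -3
drop   : 3 3
/      : 1
drop   : (empty)
-3     : -3
dup    : -3 -3
dup    : -3 -3 -3
*      : -3 9
dup    : -3 9 9
negate : -3 9 -9
+      : -3 0
-      : -3
negate : 3
drop   : (empty)
-9     : -9

1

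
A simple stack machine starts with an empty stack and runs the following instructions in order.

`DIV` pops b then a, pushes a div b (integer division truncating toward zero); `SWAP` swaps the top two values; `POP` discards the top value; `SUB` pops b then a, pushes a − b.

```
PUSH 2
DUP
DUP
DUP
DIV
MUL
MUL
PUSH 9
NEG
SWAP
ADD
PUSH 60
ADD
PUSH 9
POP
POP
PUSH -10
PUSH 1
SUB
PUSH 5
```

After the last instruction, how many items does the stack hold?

2

PUSH 2    2
DUP       2 2
DUP       2 2 2
DUP       2 2 2 2
DIV       2 2 1
MUL       2 2
MUL       4
PUSH 9    4 9
NEG       4 -9
SWAP      -9 4
ADD       -5
PUSH 60   -5 60
ADD       55
PUSH 9    55 9
POP       55
POP       (empty)
PUSH -10  -10
PUSH 1    -10 1
SUB       -11
PUSH 5    -11 5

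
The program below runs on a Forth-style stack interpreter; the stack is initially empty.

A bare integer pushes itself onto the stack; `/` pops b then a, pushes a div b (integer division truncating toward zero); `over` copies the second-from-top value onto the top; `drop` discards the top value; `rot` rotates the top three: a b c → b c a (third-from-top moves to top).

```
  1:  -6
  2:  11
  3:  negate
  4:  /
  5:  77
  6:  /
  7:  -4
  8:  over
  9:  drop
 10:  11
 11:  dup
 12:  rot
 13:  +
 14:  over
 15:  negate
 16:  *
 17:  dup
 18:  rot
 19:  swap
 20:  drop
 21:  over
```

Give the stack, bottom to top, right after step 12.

[0, 11, 11, -4]

-6     : [-6]
11     : [-6, 11]
negate : [-6, -11]
/      : [0]
77     : [0, 77]
/      : [0]
-4     : [0, -4]
over   : [0, -4, 0]
drop   : [0, -4]
11     : [0, -4, 11]
dup    : [0, -4, 11, 11]
rot    : [0, 11, 11, -4]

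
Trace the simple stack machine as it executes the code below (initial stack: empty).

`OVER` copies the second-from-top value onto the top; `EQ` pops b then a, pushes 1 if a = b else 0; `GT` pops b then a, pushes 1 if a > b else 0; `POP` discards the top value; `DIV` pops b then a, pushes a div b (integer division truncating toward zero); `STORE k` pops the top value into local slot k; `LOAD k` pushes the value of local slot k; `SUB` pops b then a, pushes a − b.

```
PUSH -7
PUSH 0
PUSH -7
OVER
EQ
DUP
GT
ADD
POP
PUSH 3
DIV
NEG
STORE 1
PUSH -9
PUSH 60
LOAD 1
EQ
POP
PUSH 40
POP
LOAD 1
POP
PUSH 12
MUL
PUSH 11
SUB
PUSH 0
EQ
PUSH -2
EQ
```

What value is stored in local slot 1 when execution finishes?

2

PUSH -7 → -7
PUSH 0  → -7 0
PUSH -7 → -7 0 -7
OVER    → -7 0 -7 0
EQ      → -7 0 0
DUP     → -7 0 0 0
GT      → -7 0 0
ADD     → -7 0
POP     → -7
PUSH 3  → -7 3
DIV     → -2
NEG     → 2
STORE 1 → (empty)
PUSH -9 → -9
PUSH 60 → -9 60
LOAD 1  → -9 60 2
EQ      → -9 0
POP     → -9
PUSH 40 → -9 40
POP     → -9
LOAD 1  → -9 2
POP     → -9
PUSH 12 → -9 12
MUL     → -108
PUSH 11 → -108 11
SUB     → -119
PUSH 0  → -119 0
EQ      → 0
PUSH -2 → 0 -2
EQ      → 0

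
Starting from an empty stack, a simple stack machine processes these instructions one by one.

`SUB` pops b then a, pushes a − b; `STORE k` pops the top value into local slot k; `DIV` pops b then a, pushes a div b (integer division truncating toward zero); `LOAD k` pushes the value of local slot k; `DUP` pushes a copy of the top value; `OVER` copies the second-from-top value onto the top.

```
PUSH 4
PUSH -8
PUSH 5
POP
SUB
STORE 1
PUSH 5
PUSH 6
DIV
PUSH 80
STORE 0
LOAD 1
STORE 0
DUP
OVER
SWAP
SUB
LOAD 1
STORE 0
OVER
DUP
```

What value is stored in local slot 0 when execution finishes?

PUSH 4  : [4]
PUSH -8 : [4, -8]
PUSH 5  : [4, -8, 5]
POP     : [4, -8]
SUB     : [12]
STORE 1 : []
PUSH 5  : [5]
PUSH 6  : [5, 6]
DIV     : [0]
PUSH 80 : [0, 80]
STORE 0 : [0]
LOAD 1  : [0, 12]
STORE 0 : [0]
DUP     : [0, 0]
OVER    : [0, 0, 0]
SWAP    : [0, 0, 0]
SUB     : [0, 0]
LOAD 1  : [0, 0, 12]
STORE 0 : [0, 0]
OVER    : [0, 0, 0]
DUP     : [0, 0, 0, 0]

12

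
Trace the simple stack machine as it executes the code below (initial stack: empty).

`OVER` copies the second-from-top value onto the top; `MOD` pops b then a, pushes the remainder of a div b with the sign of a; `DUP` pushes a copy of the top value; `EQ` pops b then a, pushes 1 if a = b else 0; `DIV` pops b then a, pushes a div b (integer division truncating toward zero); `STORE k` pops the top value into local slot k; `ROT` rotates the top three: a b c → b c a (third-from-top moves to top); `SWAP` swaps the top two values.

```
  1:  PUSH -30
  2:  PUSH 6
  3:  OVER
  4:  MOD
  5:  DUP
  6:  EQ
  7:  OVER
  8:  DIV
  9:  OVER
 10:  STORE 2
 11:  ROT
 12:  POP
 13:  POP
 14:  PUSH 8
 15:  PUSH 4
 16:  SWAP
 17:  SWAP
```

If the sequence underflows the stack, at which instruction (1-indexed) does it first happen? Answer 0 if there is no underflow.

PUSH -30 : -30
PUSH 6   : -30 6
OVER     : -30 6 -30
MOD      : -30 6
DUP      : -30 6 6
EQ       : -30 1
OVER     : -30 1 -30
DIV      : -30 0
OVER     : -30 0 -30
STORE 2  : -30 0
ROT  — needs 3 operands, stack has 2 → underflow

11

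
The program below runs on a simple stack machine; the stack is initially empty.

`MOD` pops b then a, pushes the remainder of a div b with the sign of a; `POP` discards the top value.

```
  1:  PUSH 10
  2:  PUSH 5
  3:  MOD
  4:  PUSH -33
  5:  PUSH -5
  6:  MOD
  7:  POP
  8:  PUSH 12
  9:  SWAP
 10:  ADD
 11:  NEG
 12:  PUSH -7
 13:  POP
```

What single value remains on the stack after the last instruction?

PUSH 10   [10]
PUSH 5    [10, 5]
MOD       [0]
PUSH -33  [0, -33]
PUSH -5   [0, -33, -5]
MOD       [0, -3]
POP       [0]
PUSH 12   [0, 12]
SWAP      [12, 0]
ADD       [12]
NEG       [-12]
PUSH -7   [-12, -7]
POP       [-12]

-12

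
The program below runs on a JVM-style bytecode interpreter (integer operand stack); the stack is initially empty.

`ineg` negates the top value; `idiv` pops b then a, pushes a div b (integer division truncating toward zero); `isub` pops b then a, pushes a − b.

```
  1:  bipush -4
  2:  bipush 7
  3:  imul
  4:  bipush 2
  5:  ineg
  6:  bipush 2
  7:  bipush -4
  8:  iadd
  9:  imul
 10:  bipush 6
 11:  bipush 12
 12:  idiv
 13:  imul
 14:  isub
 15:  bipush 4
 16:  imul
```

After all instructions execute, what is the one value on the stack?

bipush -4 : [-4]
bipush 7  : [-4, 7]
imul      : [-28]
bipush 2  : [-28, 2]
ineg      : [-28, -2]
bipush 2  : [-28, -2, 2]
bipush -4 : [-28, -2, 2, -4]
iadd      : [-28, -2, -2]
imul      : [-28, 4]
bipush 6  : [-28, 4, 6]
bipush 12 : [-28, 4, 6, 12]
idiv      : [-28, 4, 0]
imul      : [-28, 0]
isub      : [-28]
bipush 4  : [-28, 4]
imul      : [-112]

-112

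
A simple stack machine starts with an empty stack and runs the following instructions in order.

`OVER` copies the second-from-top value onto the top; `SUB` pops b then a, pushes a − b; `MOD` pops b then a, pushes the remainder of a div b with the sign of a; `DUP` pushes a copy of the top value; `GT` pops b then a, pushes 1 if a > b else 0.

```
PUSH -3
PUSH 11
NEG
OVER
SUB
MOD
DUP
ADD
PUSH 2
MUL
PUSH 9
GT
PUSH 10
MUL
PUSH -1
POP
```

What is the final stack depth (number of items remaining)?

1

PUSH -3 -> [-3]
PUSH 11 -> [-3, 11]
NEG     -> [-3, -11]
OVER    -> [-3, -11, -3]
SUB     -> [-3, -8]
MOD     -> [-3]
DUP     -> [-3, -3]
ADD     -> [-6]
PUSH 2  -> [-6, 2]
MUL     -> [-12]
PUSH 9  -> [-12, 9]
GT      -> [0]
PUSH 10 -> [0, 10]
MUL     -> [0]
PUSH -1 -> [0, -1]
POP     -> [0]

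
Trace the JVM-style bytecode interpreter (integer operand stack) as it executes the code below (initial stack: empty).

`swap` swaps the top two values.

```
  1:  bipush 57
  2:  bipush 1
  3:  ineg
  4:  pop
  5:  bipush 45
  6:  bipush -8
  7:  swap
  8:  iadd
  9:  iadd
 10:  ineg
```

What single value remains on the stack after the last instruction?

-94

bipush 57 : [57]
bipush 1  : [57, 1]
ineg      : [57, -1]
pop       : [57]
bipush 45 : [57, 45]
bipush -8 : [57, 45, -8]
swap      : [57, -8, 45]
iadd      : [57, 37]
iadd      : [94]
ineg      : [-94]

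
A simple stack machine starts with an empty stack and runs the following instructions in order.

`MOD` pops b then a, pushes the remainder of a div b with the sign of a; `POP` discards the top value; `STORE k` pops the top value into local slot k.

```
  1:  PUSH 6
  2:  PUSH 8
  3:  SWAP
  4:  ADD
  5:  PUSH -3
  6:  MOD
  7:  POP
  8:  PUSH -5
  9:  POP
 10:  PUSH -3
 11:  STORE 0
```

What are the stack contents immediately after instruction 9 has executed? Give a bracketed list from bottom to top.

[]

PUSH 6  -> 6
PUSH 8  -> 6 8
SWAP    -> 8 6
ADD     -> 14
PUSH -3 -> 14 -3
MOD     -> 2
POP     -> (empty)
PUSH -5 -> -5
POP     -> (empty)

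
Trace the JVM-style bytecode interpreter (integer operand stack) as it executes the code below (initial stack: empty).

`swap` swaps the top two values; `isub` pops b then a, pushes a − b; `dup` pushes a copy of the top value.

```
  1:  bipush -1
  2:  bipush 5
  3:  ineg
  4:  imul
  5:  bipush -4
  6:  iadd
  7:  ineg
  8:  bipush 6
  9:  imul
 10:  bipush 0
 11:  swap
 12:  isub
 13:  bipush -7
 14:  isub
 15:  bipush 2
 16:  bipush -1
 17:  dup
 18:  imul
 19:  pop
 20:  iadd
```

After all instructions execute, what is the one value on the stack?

15

bipush -1  -1
bipush 5   -1 5
ineg       -1 -5
imul       5
bipush -4  5 -4
iadd       1
ineg       -1
bipush 6   -1 6
imul       -6
bipush 0   -6 0
swap       0 -6
isub       6
bipush -7  6 -7
isub       13
bipush 2   13 2
bipush -1  13 2 -1
dup        13 2 -1 -1
imul       13 2 1
pop        13 2
iadd       15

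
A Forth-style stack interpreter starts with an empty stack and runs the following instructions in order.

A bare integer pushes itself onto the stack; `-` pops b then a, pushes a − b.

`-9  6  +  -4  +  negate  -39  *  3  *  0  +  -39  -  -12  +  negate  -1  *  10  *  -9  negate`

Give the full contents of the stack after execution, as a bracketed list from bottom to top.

-9     -> [-9]
6      -> [-9, 6]
+      -> [-3]
-4     -> [-3, -4]
+      -> [-7]
negate -> [7]
-39    -> [7, -39]
*      -> [-273]
3      -> [-273, 3]
*      -> [-819]
0      -> [-819, 0]
+      -> [-819]
-39    -> [-819, -39]
-      -> [-780]
-12    -> [-780, -12]
+      -> [-792]
negate -> [792]
-1     -> [792, -1]
*      -> [-792]
10     -> [-792, 10]
*      -> [-7920]
-9     -> [-7920, -9]
negate -> [-7920, 9]

[-7920, 9]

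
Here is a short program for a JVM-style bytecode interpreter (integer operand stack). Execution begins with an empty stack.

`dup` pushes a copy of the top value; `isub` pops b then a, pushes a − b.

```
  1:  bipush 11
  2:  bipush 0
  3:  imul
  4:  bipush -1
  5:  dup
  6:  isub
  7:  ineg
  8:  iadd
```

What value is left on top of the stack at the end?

0

bipush 11 -> [11]
bipush 0  -> [11, 0]
imul      -> [0]
bipush -1 -> [0, -1]
dup       -> [0, -1, -1]
isub      -> [0, 0]
ineg      -> [0, 0]
iadd      -> [0]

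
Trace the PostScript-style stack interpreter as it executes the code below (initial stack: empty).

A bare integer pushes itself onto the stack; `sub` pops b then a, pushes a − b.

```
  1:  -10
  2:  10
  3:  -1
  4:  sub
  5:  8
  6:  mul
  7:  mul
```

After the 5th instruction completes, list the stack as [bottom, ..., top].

[-10, 11, 8]

-10  [-10]
10   [-10, 10]
-1   [-10, 10, -1]
sub  [-10, 11]
8    [-10, 11, 8]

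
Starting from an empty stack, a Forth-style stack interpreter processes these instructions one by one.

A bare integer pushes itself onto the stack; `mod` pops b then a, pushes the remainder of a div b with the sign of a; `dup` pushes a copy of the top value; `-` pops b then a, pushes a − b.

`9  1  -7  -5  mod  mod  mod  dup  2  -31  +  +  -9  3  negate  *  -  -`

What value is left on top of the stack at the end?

56

9      -> 9
1      -> 9 1
-7     -> 9 1 -7
-5     -> 9 1 -7 -5
mod    -> 9 1 -2
mod    -> 9 1
mod    -> 0
dup    -> 0 0
2      -> 0 0 2
-31    -> 0 0 2 -31
+      -> 0 0 -29
+      -> 0 -29
-9     -> 0 -29 -9
3      -> 0 -29 -9 3
negate -> 0 -29 -9 -3
*      -> 0 -29 27
-      -> 0 -56
-      -> 56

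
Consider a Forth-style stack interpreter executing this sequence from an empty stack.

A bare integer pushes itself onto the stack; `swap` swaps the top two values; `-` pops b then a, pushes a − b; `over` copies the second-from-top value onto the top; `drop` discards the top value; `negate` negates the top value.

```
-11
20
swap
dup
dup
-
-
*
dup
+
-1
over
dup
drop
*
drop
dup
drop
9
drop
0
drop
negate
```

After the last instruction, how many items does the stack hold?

-11    -> -11
20     -> -11 20
swap   -> 20 -11
dup    -> 20 -11 -11
dup    -> 20 -11 -11 -11
-      -> 20 -11 0
-      -> 20 -11
*      -> -220
dup    -> -220 -220
+      -> -440
-1     -> -440 -1
over   -> -440 -1 -440
dup    -> -440 -1 -440 -440
drop   -> -440 -1 -440
*      -> -440 440
drop   -> -440
dup    -> -440 -440
drop   -> -440
9      -> -440 9
drop   -> -440
0      -> -440 0
drop   -> -440
negate -> 440

1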